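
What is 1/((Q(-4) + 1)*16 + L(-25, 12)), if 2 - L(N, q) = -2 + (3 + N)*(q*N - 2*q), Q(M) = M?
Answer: -1/7172 ≈ -0.00013943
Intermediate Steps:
L(N, q) = 4 - (3 + N)*(-2*q + N*q) (L(N, q) = 2 - (-2 + (3 + N)*(q*N - 2*q)) = 2 - (-2 + (3 + N)*(N*q - 2*q)) = 2 - (-2 + (3 + N)*(-2*q + N*q)) = 2 + (2 - (3 + N)*(-2*q + N*q)) = 4 - (3 + N)*(-2*q + N*q))
1/((Q(-4) + 1)*16 + L(-25, 12)) = 1/((-4 + 1)*16 + (4 + 6*12 - 1*(-25)*12 - 1*12*(-25)²)) = 1/(-3*16 + (4 + 72 + 300 - 1*12*625)) = 1/(-48 + (4 + 72 + 300 - 7500)) = 1/(-48 - 7124) = 1/(-7172) = -1/7172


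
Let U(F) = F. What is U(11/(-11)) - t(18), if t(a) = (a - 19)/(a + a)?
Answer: -35/36 ≈ -0.97222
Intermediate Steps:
t(a) = (-19 + a)/(2*a) (t(a) = (-19 + a)/((2*a)) = (-19 + a)*(1/(2*a)) = (-19 + a)/(2*a))
U(11/(-11)) - t(18) = 11/(-11) - (-19 + 18)/(2*18) = 11*(-1/11) - (-1)/(2*18) = -1 - 1*(-1/36) = -1 + 1/36 = -35/36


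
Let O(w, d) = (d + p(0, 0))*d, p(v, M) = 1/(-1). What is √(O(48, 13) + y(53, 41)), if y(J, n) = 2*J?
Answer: √262 ≈ 16.186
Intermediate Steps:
p(v, M) = -1 (p(v, M) = 1*(-1) = -1)
O(w, d) = d*(-1 + d) (O(w, d) = (d - 1)*d = (-1 + d)*d = d*(-1 + d))
√(O(48, 13) + y(53, 41)) = √(13*(-1 + 13) + 2*53) = √(13*12 + 106) = √(156 + 106) = √262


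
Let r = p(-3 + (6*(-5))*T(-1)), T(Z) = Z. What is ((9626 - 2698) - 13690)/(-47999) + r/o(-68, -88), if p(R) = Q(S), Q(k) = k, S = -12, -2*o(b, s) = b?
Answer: -24720/116569 ≈ -0.21206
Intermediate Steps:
o(b, s) = -b/2
p(R) = -12
r = -12
((9626 - 2698) - 13690)/(-47999) + r/o(-68, -88) = ((9626 - 2698) - 13690)/(-47999) - 12/((-½*(-68))) = (6928 - 13690)*(-1/47999) - 12/34 = -6762*(-1/47999) - 12*1/34 = 966/6857 - 6/17 = -24720/116569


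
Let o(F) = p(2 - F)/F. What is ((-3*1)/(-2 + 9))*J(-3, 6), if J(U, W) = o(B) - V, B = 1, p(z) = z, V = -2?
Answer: -9/7 ≈ -1.2857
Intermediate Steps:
o(F) = (2 - F)/F
J(U, W) = 3 (J(U, W) = (2 - 1*1)/1 - 1*(-2) = 1*(2 - 1) + 2 = 1*1 + 2 = 1 + 2 = 3)
((-3*1)/(-2 + 9))*J(-3, 6) = ((-3*1)/(-2 + 9))*3 = -3/7*3 = -9/7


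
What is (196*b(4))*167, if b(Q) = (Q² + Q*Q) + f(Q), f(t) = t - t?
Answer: 1047424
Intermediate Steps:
f(t) = 0
b(Q) = 2*Q² (b(Q) = (Q² + Q*Q) + 0 = (Q² + Q²) + 0 = 2*Q² + 0 = 2*Q²)
(196*b(4))*167 = (196*(2*4²))*167 = (196*(2*16))*167 = (196*32)*167 = 6272*167 = 1047424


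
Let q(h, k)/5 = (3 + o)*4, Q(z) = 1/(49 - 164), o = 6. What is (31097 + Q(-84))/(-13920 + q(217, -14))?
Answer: -1788077/790050 ≈ -2.2632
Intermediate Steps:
Q(z) = -1/115 (Q(z) = 1/(-115) = -1/115)
q(h, k) = 180 (q(h, k) = 5*((3 + 6)*4) = 5*(9*4) = 5*36 = 180)
(31097 + Q(-84))/(-13920 + q(217, -14)) = (31097 - 1/115)/(-13920 + 180) = (3576154/115)/(-13740) = (3576154/115)*(-1/13740) = -1788077/790050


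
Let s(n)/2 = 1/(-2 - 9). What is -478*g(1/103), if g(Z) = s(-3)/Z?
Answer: 98468/11 ≈ 8951.6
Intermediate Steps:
s(n) = -2/11 (s(n) = 2/(-2 - 9) = 2/(-11) = 2*(-1/11) = -2/11)
g(Z) = -2/(11*Z)
-478*g(1/103) = -(-956)/(11*(1/103)) = -(-956)/(11*1/103) = -(-956)*103/11 = -478*(-206/11) = 98468/11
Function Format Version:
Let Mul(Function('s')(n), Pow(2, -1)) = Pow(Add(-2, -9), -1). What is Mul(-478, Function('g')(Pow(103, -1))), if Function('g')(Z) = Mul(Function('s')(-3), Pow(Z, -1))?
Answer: Rational(98468, 11) ≈ 8951.6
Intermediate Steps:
Function('s')(n) = Rational(-2, 11) (Function('s')(n) = Mul(2, Pow(Add(-2, -9), -1)) = Mul(2, Pow(-11, -1)) = Mul(2, Rational(-1, 11)) = Rational(-2, 11))
Function('g')(Z) = Mul(Rational(-2, 11), Pow(Z, -1))
Mul(-478, Function('g')(Pow(103, -1))) = Mul(-478, Mul(Rational(-2, 11), Pow(Pow(103, -1), -1))) = Mul(-478, Mul(Rational(-2, 11), Pow(Rational(1, 103), -1))) = Mul(-478, Mul(Rational(-2, 11), 103)) = Mul(-478, Rational(-206, 11)) = Rational(98468, 11)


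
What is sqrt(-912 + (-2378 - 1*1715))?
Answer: I*sqrt(5005) ≈ 70.746*I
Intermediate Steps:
sqrt(-912 + (-2378 - 1*1715)) = sqrt(-912 + (-2378 - 1715)) = sqrt(-912 - 4093) = sqrt(-5005) = I*sqrt(5005)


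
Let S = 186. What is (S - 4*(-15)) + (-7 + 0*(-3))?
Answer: 239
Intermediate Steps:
(S - 4*(-15)) + (-7 + 0*(-3)) = (186 - 4*(-15)) + (-7 + 0*(-3)) = (186 + 60) + (-7 + 0) = 246 - 7 = 239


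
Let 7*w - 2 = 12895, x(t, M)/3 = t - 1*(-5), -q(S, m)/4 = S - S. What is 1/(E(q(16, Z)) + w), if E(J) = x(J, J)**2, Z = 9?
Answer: 7/14472 ≈ 0.00048369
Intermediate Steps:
q(S, m) = 0 (q(S, m) = -4*(S - S) = -4*0 = 0)
x(t, M) = 15 + 3*t (x(t, M) = 3*(t - 1*(-5)) = 3*(t + 5) = 3*(5 + t) = 15 + 3*t)
w = 12897/7 (w = 2/7 + (1/7)*12895 = 2/7 + 12895/7 = 12897/7 ≈ 1842.4)
E(J) = (15 + 3*J)**2
1/(E(q(16, Z)) + w) = 1/(9*(5 + 0)**2 + 12897/7) = 1/(9*5**2 + 12897/7) = 1/(9*25 + 12897/7) = 1/(225 + 12897/7) = 1/(14472/7) = 7/14472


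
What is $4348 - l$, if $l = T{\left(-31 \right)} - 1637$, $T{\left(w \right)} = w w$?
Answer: $5024$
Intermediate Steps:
$T{\left(w \right)} = w^{2}$
$l = -676$ ($l = \left(-31\right)^{2} - 1637 = 961 - 1637 = -676$)
$4348 - l = 4348 - -676 = 4348 + 676 = 5024$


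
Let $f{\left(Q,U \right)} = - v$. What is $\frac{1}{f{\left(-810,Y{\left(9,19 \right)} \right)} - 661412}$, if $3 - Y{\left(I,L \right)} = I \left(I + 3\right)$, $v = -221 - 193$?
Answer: $- \frac{1}{660998} \approx -1.5129 \cdot 10^{-6}$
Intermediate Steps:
$v = -414$
$Y{\left(I,L \right)} = 3 - I \left(3 + I\right)$ ($Y{\left(I,L \right)} = 3 - I \left(I + 3\right) = 3 - I \left(3 + I\right)$)
$f{\left(Q,U \right)} = 414$ ($f{\left(Q,U \right)} = \left(-1\right) \left(-414\right) = 414$)
$\frac{1}{f{\left(-810,Y{\left(9,19 \right)} \right)} - 661412} = \frac{1}{414 - 661412} = \frac{1}{-660998} = - \frac{1}{660998}$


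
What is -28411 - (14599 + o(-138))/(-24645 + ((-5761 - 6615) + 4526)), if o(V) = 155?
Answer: -923200691/32495 ≈ -28411.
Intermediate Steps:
-28411 - (14599 + o(-138))/(-24645 + ((-5761 - 6615) + 4526)) = -28411 - (14599 + 155)/(-24645 + ((-5761 - 6615) + 4526)) = -28411 - 14754/(-24645 + (-12376 + 4526)) = -28411 - 14754/(-24645 - 7850) = -28411 - 14754/(-32495) = -28411 - 14754*(-1)/32495 = -28411 - 1*(-14754/32495) = -28411 + 14754/32495 = -923200691/32495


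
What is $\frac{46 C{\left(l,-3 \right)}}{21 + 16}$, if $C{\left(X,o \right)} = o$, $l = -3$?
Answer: $- \frac{138}{37} \approx -3.7297$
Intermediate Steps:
$\frac{46 C{\left(l,-3 \right)}}{21 + 16} = \frac{46 \left(-3\right)}{21 + 16} = - \frac{138}{37}$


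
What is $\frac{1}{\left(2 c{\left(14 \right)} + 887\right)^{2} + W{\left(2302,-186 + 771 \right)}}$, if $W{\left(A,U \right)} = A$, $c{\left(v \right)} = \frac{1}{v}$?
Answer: $\frac{49}{38676898} \approx 1.2669 \cdot 10^{-6}$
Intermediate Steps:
$\frac{1}{\left(2 c{\left(14 \right)} + 887\right)^{2} + W{\left(2302,-186 + 771 \right)}} = \frac{1}{\left(\frac{2}{14} + 887\right)^{2} + 2302} = \frac{1}{\left(2 \cdot \frac{1}{14} + 887\right)^{2} + 2302} = \frac{1}{\left(\frac{1}{7} + 887\right)^{2} + 2302} = \frac{1}{\left(\frac{6210}{7}\right)^{2} + 2302} = \frac{1}{\frac{38564100}{49} + 2302} = \frac{1}{\frac{38676898}{49}} = \frac{49}{38676898}$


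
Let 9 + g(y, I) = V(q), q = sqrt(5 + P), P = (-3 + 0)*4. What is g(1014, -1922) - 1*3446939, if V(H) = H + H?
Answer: -3446948 + 2*I*sqrt(7) ≈ -3.4469e+6 + 5.2915*I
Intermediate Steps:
P = -12 (P = -3*4 = -12)
q = I*sqrt(7) (q = sqrt(5 - 12) = sqrt(-7) = I*sqrt(7) ≈ 2.6458*I)
V(H) = 2*H
g(y, I) = -9 + 2*I*sqrt(7) (g(y, I) = -9 + 2*(I*sqrt(7)) = -9 + 2*I*sqrt(7))
g(1014, -1922) - 1*3446939 = (-9 + 2*I*sqrt(7)) - 1*3446939 = (-9 + 2*I*sqrt(7)) - 3446939 = -3446948 + 2*I*sqrt(7)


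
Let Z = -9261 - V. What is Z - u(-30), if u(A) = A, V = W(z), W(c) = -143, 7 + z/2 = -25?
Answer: -9088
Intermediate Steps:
z = -64 (z = -14 + 2*(-25) = -14 - 50 = -64)
V = -143
Z = -9118 (Z = -9261 - 1*(-143) = -9261 + 143 = -9118)
Z - u(-30) = -9118 - 1*(-30) = -9118 + 30 = -9088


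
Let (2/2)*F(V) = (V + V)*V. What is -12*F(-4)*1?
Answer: -384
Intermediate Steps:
F(V) = 2*V² (F(V) = (V + V)*V = (2*V)*V = 2*V²)
-12*F(-4)*1 = -24*(-4)²*1 = -24*16*1 = -12*32*1 = -384*1 = -384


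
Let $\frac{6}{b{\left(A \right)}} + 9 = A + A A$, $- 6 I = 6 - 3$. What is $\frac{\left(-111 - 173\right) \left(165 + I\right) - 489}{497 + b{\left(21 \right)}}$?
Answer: $- \frac{7128257}{75049} \approx -94.981$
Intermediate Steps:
$I = - \frac{1}{2}$ ($I = - \frac{6 - 3}{6} = \left(- \frac{1}{6}\right) 3 = - \frac{1}{2} \approx -0.5$)
$b{\left(A \right)} = \frac{6}{-9 + A + A^{2}}$ ($b{\left(A \right)} = \frac{6}{-9 + \left(A + A A\right)} = \frac{6}{-9 + \left(A + A^{2}\right)} = \frac{6}{-9 + A + A^{2}}$)
$\frac{\left(-111 - 173\right) \left(165 + I\right) - 489}{497 + b{\left(21 \right)}} = \frac{\left(-111 - 173\right) \left(165 - \frac{1}{2}\right) - 489}{497 + \frac{6}{-9 + 21 + 21^{2}}} = \frac{\left(-284\right) \frac{329}{2} - 489}{497 + \frac{6}{-9 + 21 + 441}} = \frac{-46718 - 489}{497 + \frac{6}{453}} = - \frac{47207}{497 + 6 \cdot \frac{1}{453}} = - \frac{47207}{497 + \frac{2}{151}} = - \frac{47207}{\frac{75049}{151}} = \left(-47207\right) \frac{151}{75049} = - \frac{7128257}{75049}$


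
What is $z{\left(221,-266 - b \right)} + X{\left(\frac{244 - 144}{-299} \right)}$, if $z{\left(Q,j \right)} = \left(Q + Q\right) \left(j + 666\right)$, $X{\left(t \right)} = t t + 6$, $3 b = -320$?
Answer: $\frac{60064807058}{268203} \approx 2.2395 \cdot 10^{5}$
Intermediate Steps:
$b = - \frac{320}{3}$ ($b = \frac{1}{3} \left(-320\right) = - \frac{320}{3} \approx -106.67$)
$X{\left(t \right)} = 6 + t^{2}$ ($X{\left(t \right)} = t^{2} + 6 = 6 + t^{2}$)
$z{\left(Q,j \right)} = 2 Q \left(666 + j\right)$
$z{\left(221,-266 - b \right)} + X{\left(\frac{244 - 144}{-299} \right)} = 2 \cdot 221 \left(666 - \frac{478}{3}\right) + \left(6 + \left(\frac{244 - 144}{-299}\right)^{2}\right) = 2 \cdot 221 \left(666 + \left(-266 + \frac{320}{3}\right)\right) + \left(6 + \left(100 \left(- \frac{1}{299}\right)\right)^{2}\right) = 2 \cdot 221 \left(666 - \frac{478}{3}\right) + \left(6 + \left(- \frac{100}{299}\right)^{2}\right) = 2 \cdot 221 \cdot \frac{1520}{3} + \left(6 + \frac{10000}{89401}\right) = \frac{671840}{3} + \frac{546406}{89401} = \frac{60064807058}{268203}$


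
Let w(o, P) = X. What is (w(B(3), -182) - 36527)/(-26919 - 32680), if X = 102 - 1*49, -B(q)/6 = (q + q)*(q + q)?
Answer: 36474/59599 ≈ 0.61199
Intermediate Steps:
B(q) = -24*q**2 (B(q) = -6*(q + q)*(q + q) = -6*2*q*2*q = -24*q**2)
X = 53 (X = 102 - 49 = 53)
w(o, P) = 53
(w(B(3), -182) - 36527)/(-26919 - 32680) = (53 - 36527)/(-26919 - 32680) = -36474/(-59599) = -36474*(-1/59599) = 36474/59599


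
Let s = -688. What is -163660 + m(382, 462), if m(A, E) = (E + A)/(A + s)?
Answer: -25040402/153 ≈ -1.6366e+5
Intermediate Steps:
m(A, E) = (A + E)/(-688 + A) (m(A, E) = (E + A)/(A - 688) = (A + E)/(-688 + A))
-163660 + m(382, 462) = -163660 + (382 + 462)/(-688 + 382) = -163660 + 844/(-306) = -163660 - 1/306*844 = -163660 - 422/153 = -25040402/153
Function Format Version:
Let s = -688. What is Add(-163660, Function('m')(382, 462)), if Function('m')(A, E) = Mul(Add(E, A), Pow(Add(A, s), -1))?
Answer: Rational(-25040402, 153) ≈ -1.6366e+5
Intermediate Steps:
Function('m')(A, E) = Mul(Pow(Add(-688, A), -1), Add(A, E)) (Function('m')(A, E) = Mul(Add(E, A), Pow(Add(A, -688), -1)) = Mul(Add(A, E), Pow(Add(-688, A), -1)) = Mul(Pow(Add(-688, A), -1), Add(A, E)))
Add(-163660, Function('m')(382, 462)) = Add(-163660, Mul(Pow(Add(-688, 382), -1), Add(382, 462))) = Add(-163660, Mul(Pow(-306, -1), 844)) = Add(-163660, Mul(Rational(-1, 306), 844)) = Add(-163660, Rational(-422, 153)) = Rational(-25040402, 153)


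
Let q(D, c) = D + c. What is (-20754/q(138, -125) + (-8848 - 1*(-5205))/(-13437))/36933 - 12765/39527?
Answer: -93374394648598/255008178554571 ≈ -0.36616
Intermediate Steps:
(-20754/q(138, -125) + (-8848 - 1*(-5205))/(-13437))/36933 - 12765/39527 = (-20754/(138 - 125) + (-8848 - 1*(-5205))/(-13437))/36933 - 12765/39527 = (-20754/13 + (-8848 + 5205)*(-1/13437))*(1/36933) - 12765*1/39527 = (-20754*1/13 - 3643*(-1/13437))*(1/36933) - 12765/39527 = (-20754/13 + 3643/13437)*(1/36933) - 12765/39527 = -278824139/174681*1/36933 - 12765/39527 = -278824139/6451493373 - 12765/39527 = -93374394648598/255008178554571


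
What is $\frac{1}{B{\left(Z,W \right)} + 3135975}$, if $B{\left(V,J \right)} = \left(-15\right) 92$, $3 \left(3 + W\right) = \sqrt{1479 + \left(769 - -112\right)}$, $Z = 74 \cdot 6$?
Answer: $\frac{1}{3134595} \approx 3.1902 \cdot 10^{-7}$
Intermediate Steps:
$Z = 444$
$W = -3 + \frac{2 \sqrt{590}}{3}$ ($W = -3 + \frac{\sqrt{1479 + \left(769 - -112\right)}}{3} = -3 + \frac{\sqrt{1479 + \left(769 + 112\right)}}{3} = -3 + \frac{\sqrt{1479 + 881}}{3} = -3 + \frac{\sqrt{2360}}{3} = -3 + \frac{2 \sqrt{590}}{3} \approx 13.193$)
$B{\left(V,J \right)} = -1380$
$\frac{1}{B{\left(Z,W \right)} + 3135975} = \frac{1}{-1380 + 3135975} = \frac{1}{3134595}$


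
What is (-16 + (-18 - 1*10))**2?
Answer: 1936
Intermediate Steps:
(-16 + (-18 - 1*10))**2 = (-16 + (-18 - 10))**2 = (-16 - 28)**2 = (-44)**2 = 1936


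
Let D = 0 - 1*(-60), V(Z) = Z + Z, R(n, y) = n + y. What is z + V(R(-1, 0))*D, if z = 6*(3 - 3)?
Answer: -120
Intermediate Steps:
V(Z) = 2*Z
z = 0 (z = 6*0 = 0)
D = 60 (D = 0 + 60 = 60)
z + V(R(-1, 0))*D = 0 + (2*(-1 + 0))*60 = 0 + (2*(-1))*60 = 0 - 2*60 = 0 - 120 = -120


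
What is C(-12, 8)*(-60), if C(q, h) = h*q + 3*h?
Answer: 4320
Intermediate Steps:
C(q, h) = 3*h + h*q
C(-12, 8)*(-60) = (8*(3 - 12))*(-60) = (8*(-9))*(-60) = -72*(-60) = 4320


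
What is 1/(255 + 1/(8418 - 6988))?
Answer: 1430/364651 ≈ 0.0039216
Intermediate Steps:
1/(255 + 1/(8418 - 6988)) = 1/(255 + 1/1430) = 1/(364651/1430) = 1430/364651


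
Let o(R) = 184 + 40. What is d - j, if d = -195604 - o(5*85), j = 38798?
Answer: -234626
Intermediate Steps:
o(R) = 224
d = -195828 (d = -195604 - 1*224 = -195604 - 224 = -195828)
d - j = -195828 - 1*38798 = -195828 - 38798 = -234626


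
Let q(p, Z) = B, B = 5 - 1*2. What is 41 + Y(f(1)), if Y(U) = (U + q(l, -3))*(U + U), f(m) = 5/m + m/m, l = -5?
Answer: 149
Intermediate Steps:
f(m) = 1 + 5/m (f(m) = 5/m + 1 = 1 + 5/m)
B = 3 (B = 5 - 2 = 3)
q(p, Z) = 3
Y(U) = 2*U*(3 + U) (Y(U) = (U + 3)*(U + U) = (3 + U)*(2*U) = 2*U*(3 + U))
41 + Y(f(1)) = 41 + 2*((5 + 1)/1)*(3 + (5 + 1)/1) = 41 + 2*(1*6)*(3 + 1*6) = 41 + 2*6*(3 + 6) = 41 + 2*6*9 = 41 + 108 = 149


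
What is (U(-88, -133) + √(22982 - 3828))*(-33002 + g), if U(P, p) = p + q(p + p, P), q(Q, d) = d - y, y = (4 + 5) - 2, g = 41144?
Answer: -1856376 + 8142*√19154 ≈ -7.2954e+5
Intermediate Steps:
y = 7 (y = 9 - 2 = 7)
q(Q, d) = -7 + d (q(Q, d) = d - 1*7 = d - 7 = -7 + d)
U(P, p) = -7 + P + p (U(P, p) = p + (-7 + P) = -7 + P + p)
(U(-88, -133) + √(22982 - 3828))*(-33002 + g) = ((-7 - 88 - 133) + √(22982 - 3828))*(-33002 + 41144) = (-228 + √19154)*8142 = -1856376 + 8142*√19154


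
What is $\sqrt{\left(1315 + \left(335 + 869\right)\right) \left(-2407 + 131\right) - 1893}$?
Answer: $i \sqrt{5735137} \approx 2394.8 i$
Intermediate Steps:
$\sqrt{\left(1315 + \left(335 + 869\right)\right) \left(-2407 + 131\right) - 1893} = \sqrt{\left(1315 + 1204\right) \left(-2276\right) - 1893} = \sqrt{2519 \left(-2276\right) - 1893} = \sqrt{-5733244 - 1893} = \sqrt{-5735137} = i \sqrt{5735137}$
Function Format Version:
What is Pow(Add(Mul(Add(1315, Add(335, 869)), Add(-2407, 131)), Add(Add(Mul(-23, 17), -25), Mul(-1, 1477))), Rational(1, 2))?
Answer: Mul(I, Pow(5735137, Rational(1, 2))) ≈ Mul(2394.8, I)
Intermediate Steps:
Pow(Add(Mul(Add(1315, Add(335, 869)), Add(-2407, 131)), Add(Add(Mul(-23, 17), -25), Mul(-1, 1477))), Rational(1, 2)) = Pow(Add(Mul(Add(1315, 1204), -2276), Add(Add(-391, -25), -1477)), Rational(1, 2)) = Pow(Add(Mul(2519, -2276), Add(-416, -1477)), Rational(1, 2)) = Pow(Add(-5733244, -1893), Rational(1, 2)) = Pow(-5735137, Rational(1, 2)) = Mul(I, Pow(5735137, Rational(1, 2)))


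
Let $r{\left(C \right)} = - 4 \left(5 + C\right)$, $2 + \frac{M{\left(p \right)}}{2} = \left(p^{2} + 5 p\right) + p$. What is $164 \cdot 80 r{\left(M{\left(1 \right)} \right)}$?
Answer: $-787200$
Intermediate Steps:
$M{\left(p \right)} = -4 + 2 p^{2} + 12 p$ ($M{\left(p \right)} = -4 + 2 \left(\left(p^{2} + 5 p\right) + p\right) = -4 + 2 \left(p^{2} + 6 p\right) = -4 + \left(2 p^{2} + 12 p\right) = -4 + 2 p^{2} + 12 p$)
$r{\left(C \right)} = -20 - 4 C$
$164 \cdot 80 r{\left(M{\left(1 \right)} \right)} = 164 \cdot 80 \left(-20 - 4 \left(-4 + 2 \cdot 1^{2} + 12 \cdot 1\right)\right) = 13120 \left(-20 - 4 \left(-4 + 2 \cdot 1 + 12\right)\right) = 13120 \left(-20 - 4 \left(-4 + 2 + 12\right)\right) = 13120 \left(-20 - 40\right) = 13120 \left(-60\right) = -787200$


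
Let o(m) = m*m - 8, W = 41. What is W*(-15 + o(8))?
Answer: 1681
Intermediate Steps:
o(m) = -8 + m² (o(m) = m² - 8 = -8 + m²)
W*(-15 + o(8)) = 41*(-15 + (-8 + 8²)) = 41*(-15 + (-8 + 64)) = 41*(-15 + 56) = 41*41 = 1681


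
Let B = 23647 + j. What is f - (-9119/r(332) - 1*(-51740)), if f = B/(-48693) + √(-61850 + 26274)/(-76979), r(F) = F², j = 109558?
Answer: -277709918740133/5367137232 - 2*I*√8894/76979 ≈ -51743.0 - 0.0024502*I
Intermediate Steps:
B = 133205 (B = 23647 + 109558 = 133205)
f = -133205/48693 - 2*I*√8894/76979 (f = 133205/(-48693) + √(-61850 + 26274)/(-76979) = 133205*(-1/48693) + √(-35576)*(-1/76979) = -133205/48693 + (2*I*√8894)*(-1/76979) = -133205/48693 - 2*I*√8894/76979 ≈ -2.7356 - 0.0024502*I)
f - (-9119/r(332) - 1*(-51740)) = (-133205/48693 - 2*I*√8894/76979) - (-9119/(332²) - 1*(-51740)) = (-133205/48693 - 2*I*√8894/76979) - (-9119/110224 + 51740) = (-133205/48693 - 2*I*√8894/76979) - 1*5702980641/110224 = (-133205/48693 - 2*I*√8894/76979) - 5702980641/110224 = -277709918740133/5367137232 - 2*I*√8894/76979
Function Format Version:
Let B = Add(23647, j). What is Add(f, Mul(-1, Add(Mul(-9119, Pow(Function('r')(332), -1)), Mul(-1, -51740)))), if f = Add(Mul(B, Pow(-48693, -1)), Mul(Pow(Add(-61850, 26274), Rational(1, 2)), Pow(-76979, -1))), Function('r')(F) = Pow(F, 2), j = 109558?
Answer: Add(Rational(-277709918740133, 5367137232), Mul(Rational(-2, 76979), I, Pow(8894, Rational(1, 2)))) ≈ Add(-51743., Mul(-0.0024502, I))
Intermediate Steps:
B = 133205 (B = Add(23647, 109558) = 133205)
f = Add(Rational(-133205, 48693), Mul(Rational(-2, 76979), I, Pow(8894, Rational(1, 2)))) (f = Add(Mul(133205, Pow(-48693, -1)), Mul(Pow(Add(-61850, 26274), Rational(1, 2)), Pow(-76979, -1))) = Add(Mul(133205, Rational(-1, 48693)), Mul(Pow(-35576, Rational(1, 2)), Rational(-1, 76979))) = Add(Rational(-133205, 48693), Mul(Mul(2, I, Pow(8894, Rational(1, 2))), Rational(-1, 76979))) = Add(Rational(-133205, 48693), Mul(Rational(-2, 76979), I, Pow(8894, Rational(1, 2)))) ≈ Add(-2.7356, Mul(-0.0024502, I)))
Add(f, Mul(-1, Add(Mul(-9119, Pow(Function('r')(332), -1)), Mul(-1, -51740)))) = Add(Add(Rational(-133205, 48693), Mul(Rational(-2, 76979), I, Pow(8894, Rational(1, 2)))), Mul(-1, Add(Mul(-9119, Pow(Pow(332, 2), -1)), Mul(-1, -51740)))) = Add(Add(Rational(-133205, 48693), Mul(Rational(-2, 76979), I, Pow(8894, Rational(1, 2)))), Mul(-1, Add(Mul(-9119, Pow(110224, -1)), 51740))) = Add(Add(Rational(-133205, 48693), Mul(Rational(-2, 76979), I, Pow(8894, Rational(1, 2)))), Mul(-1, Add(Mul(-9119, Rational(1, 110224)), 51740))) = Add(Add(Rational(-133205, 48693), Mul(Rational(-2, 76979), I, Pow(8894, Rational(1, 2)))), Mul(-1, Add(Rational(-9119, 110224), 51740))) = Add(Add(Rational(-133205, 48693), Mul(Rational(-2, 76979), I, Pow(8894, Rational(1, 2)))), Mul(-1, Rational(5702980641, 110224))) = Add(Add(Rational(-133205, 48693), Mul(Rational(-2, 76979), I, Pow(8894, Rational(1, 2)))), Rational(-5702980641, 110224)) = Add(Rational(-277709918740133, 5367137232), Mul(Rational(-2, 76979), I, Pow(8894, Rational(1, 2))))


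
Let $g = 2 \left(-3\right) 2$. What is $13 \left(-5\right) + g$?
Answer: $-77$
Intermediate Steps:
$g = -12$ ($g = \left(-6\right) 2 = -12$)
$13 \left(-5\right) + g = 13 \left(-5\right) - 12 = -65 - 12 = -77$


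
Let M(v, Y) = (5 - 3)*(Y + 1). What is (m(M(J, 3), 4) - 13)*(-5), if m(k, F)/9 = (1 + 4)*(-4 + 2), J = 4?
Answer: 515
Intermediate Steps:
M(v, Y) = 2 + 2*Y (M(v, Y) = 2*(1 + Y) = 2 + 2*Y)
m(k, F) = -90 (m(k, F) = 9*((1 + 4)*(-4 + 2)) = 9*(5*(-2)) = 9*(-10) = -90)
(m(M(J, 3), 4) - 13)*(-5) = (-90 - 13)*(-5) = -103*(-5) = 515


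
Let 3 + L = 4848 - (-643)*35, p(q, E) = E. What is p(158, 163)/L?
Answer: 163/27350 ≈ 0.0059598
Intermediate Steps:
L = 27350 (L = -3 + (4848 - (-643)*35) = -3 + (4848 - 1*(-22505)) = -3 + (4848 + 22505) = -3 + 27353 = 27350)
p(158, 163)/L = 163/27350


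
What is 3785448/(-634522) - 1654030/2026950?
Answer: -436121612363/64307218395 ≈ -6.7818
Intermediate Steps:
3785448/(-634522) - 1654030/2026950 = 3785448*(-1/634522) - 1654030*1/2026950 = -1892724/317261 - 165403/202695 = -436121612363/64307218395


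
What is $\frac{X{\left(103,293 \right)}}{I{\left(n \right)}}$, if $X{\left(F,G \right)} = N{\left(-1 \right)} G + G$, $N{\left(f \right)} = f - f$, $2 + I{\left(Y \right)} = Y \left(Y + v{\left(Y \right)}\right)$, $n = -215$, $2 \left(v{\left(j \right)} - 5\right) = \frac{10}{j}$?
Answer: $\frac{293}{45153} \approx 0.006489$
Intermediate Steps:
$v{\left(j \right)} = 5 + \frac{5}{j}$ ($v{\left(j \right)} = 5 + \frac{10 \frac{1}{j}}{2} = 5 + \frac{5}{j}$)
$I{\left(Y \right)} = -2 + Y \left(5 + Y + \frac{5}{Y}\right)$ ($I{\left(Y \right)} = -2 + Y \left(Y + \left(5 + \frac{5}{Y}\right)\right) = -2 + Y \left(5 + Y + \frac{5}{Y}\right)$)
$N{\left(f \right)} = 0$
$X{\left(F,G \right)} = G$ ($X{\left(F,G \right)} = 0 G + G = 0 + G = G$)
$\frac{X{\left(103,293 \right)}}{I{\left(n \right)}} = \frac{293}{3 + \left(-215\right)^{2} + 5 \left(-215\right)} = \frac{293}{3 + 46225 - 1075} = \frac{293}{45153}$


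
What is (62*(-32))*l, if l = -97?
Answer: 192448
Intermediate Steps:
(62*(-32))*l = (62*(-32))*(-97) = -1984*(-97) = 192448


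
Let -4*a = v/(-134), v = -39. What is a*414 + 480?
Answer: 120567/268 ≈ 449.88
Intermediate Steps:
a = -39/536 (a = -(-39)/(4*(-134)) = -(-39)*(-1)/(4*134) = -¼*39/134 = -39/536 ≈ -0.072761)
a*414 + 480 = -39/536*414 + 480 = -8073/268 + 480 = 120567/268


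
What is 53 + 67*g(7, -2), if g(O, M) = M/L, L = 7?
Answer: 237/7 ≈ 33.857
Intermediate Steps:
g(O, M) = M/7
53 + 67*g(7, -2) = 53 + 67*((⅐)*(-2)) = 53 + 67*(-2/7) = 53 - 134/7 = 237/7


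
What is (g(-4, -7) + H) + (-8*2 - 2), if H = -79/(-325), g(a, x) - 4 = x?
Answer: -6746/325 ≈ -20.757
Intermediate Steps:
g(a, x) = 4 + x
H = 79/325 (H = -79*(-1/325) = 79/325 ≈ 0.24308)
(g(-4, -7) + H) + (-8*2 - 2) = ((4 - 7) + 79/325) + (-8*2 - 2) = (-3 + 79/325) + (-16 - 2) = -896/325 - 18 = -6746/325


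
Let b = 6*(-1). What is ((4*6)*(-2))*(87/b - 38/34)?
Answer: 12744/17 ≈ 749.65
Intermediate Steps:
b = -6
((4*6)*(-2))*(87/b - 38/34) = ((4*6)*(-2))*(87/(-6) - 38/34) = (24*(-2))*(87*(-⅙) - 38*1/34) = -48*(-29/2 - 19/17) = -48*(-531/34) = 12744/17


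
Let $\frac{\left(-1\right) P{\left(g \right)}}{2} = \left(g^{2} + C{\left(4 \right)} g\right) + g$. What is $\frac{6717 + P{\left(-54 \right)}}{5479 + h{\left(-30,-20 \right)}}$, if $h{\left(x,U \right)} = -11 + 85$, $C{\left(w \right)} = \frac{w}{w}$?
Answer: $\frac{367}{1851} \approx 0.19827$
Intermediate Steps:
$C{\left(w \right)} = 1$
$P{\left(g \right)} = - 4 g - 2 g^{2}$ ($P{\left(g \right)} = - 2 \left(\left(g^{2} + 1 g\right) + g\right) = - 2 \left(\left(g^{2} + g\right) + g\right) = - 2 \left(\left(g + g^{2}\right) + g\right) = - 2 \left(g^{2} + 2 g\right) = - 4 g - 2 g^{2}$)
$h{\left(x,U \right)} = 74$
$\frac{6717 + P{\left(-54 \right)}}{5479 + h{\left(-30,-20 \right)}} = \frac{6717 - - 108 \left(2 - 54\right)}{5479 + 74} = \frac{6717 - \left(-108\right) \left(-52\right)}{5553} = \left(6717 - 5616\right) \frac{1}{5553} = 1101 \cdot \frac{1}{5553} = \frac{367}{1851}$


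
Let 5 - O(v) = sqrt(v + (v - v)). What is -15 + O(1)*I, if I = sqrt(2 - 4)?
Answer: -15 + 4*I*sqrt(2) ≈ -15.0 + 5.6569*I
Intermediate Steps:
I = I*sqrt(2) (I = sqrt(-2) = I*sqrt(2) ≈ 1.4142*I)
O(v) = 5 - sqrt(v) (O(v) = 5 - sqrt(v + (v - v)) = 5 - sqrt(v + 0) = 5 - sqrt(v))
-15 + O(1)*I = -15 + (5 - sqrt(1))*(I*sqrt(2)) = -15 + (5 - 1*1)*(I*sqrt(2)) = -15 + (5 - 1)*(I*sqrt(2)) = -15 + 4*(I*sqrt(2)) = -15 + 4*I*sqrt(2)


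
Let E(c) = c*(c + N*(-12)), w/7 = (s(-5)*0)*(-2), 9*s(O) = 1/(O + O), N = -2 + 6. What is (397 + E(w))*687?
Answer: 272739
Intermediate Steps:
N = 4
s(O) = 1/(18*O) (s(O) = 1/(9*(O + O)) = 1/(9*((2*O))) = (1/(2*O))/9 = 1/(18*O))
w = 0 (w = 7*((((1/18)/(-5))*0)*(-2)) = 7*((((1/18)*(-⅕))*0)*(-2)) = 7*(-1/90*0*(-2)) = 7*(0*(-2)) = 7*0 = 0)
E(c) = c*(-48 + c) (E(c) = c*(c + 4*(-12)) = c*(c - 48) = c*(-48 + c))
(397 + E(w))*687 = (397 + 0*(-48 + 0))*687 = (397 + 0*(-48))*687 = (397 + 0)*687 = 397*687 = 272739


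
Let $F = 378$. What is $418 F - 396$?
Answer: $157608$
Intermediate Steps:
$418 F - 396 = 418 \cdot 378 - 396 = 158004 - 396 = 157608$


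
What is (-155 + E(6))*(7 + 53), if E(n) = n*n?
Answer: -7140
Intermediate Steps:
E(n) = n²
(-155 + E(6))*(7 + 53) = (-155 + 6²)*(7 + 53) = (-155 + 36)*60 = -119*60 = -7140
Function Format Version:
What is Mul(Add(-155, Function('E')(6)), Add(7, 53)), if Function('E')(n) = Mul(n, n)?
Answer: -7140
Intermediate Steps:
Function('E')(n) = Pow(n, 2)
Mul(Add(-155, Function('E')(6)), Add(7, 53)) = Mul(Add(-155, Pow(6, 2)), Add(7, 53)) = Mul(Add(-155, 36), 60) = Mul(-119, 60) = -7140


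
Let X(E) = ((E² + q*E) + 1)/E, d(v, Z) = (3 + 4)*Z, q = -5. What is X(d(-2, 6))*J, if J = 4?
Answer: 3110/21 ≈ 148.10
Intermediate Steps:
d(v, Z) = 7*Z
X(E) = (1 + E² - 5*E)/E (X(E) = ((E² - 5*E) + 1)/E = (1 + E² - 5*E)/E)
X(d(-2, 6))*J = (-5 + 7*6 + 1/(7*6))*4 = (-5 + 42 + 1/42)*4 = (1555/42)*4 = 3110/21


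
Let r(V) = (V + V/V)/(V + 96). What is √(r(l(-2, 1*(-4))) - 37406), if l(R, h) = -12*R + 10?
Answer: 3*I*√2809586/26 ≈ 193.41*I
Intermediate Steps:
l(R, h) = 10 - 12*R
r(V) = (1 + V)/(96 + V) (r(V) = (V + 1)/(96 + V) = (1 + V)/(96 + V))
√(r(l(-2, 1*(-4))) - 37406) = √((1 + (10 - 12*(-2)))/(96 + (10 - 12*(-2))) - 37406) = √((1 + (10 + 24))/(96 + (10 + 24)) - 37406) = √((1 + 34)/(96 + 34) - 37406) = √(35/130 - 37406) = √((1/130)*35 - 37406) = √(7/26 - 37406) = √(-972549/26) = 3*I*√2809586/26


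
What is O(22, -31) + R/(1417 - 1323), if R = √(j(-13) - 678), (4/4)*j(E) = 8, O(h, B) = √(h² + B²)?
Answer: 17*√5 + I*√670/94 ≈ 38.013 + 0.27537*I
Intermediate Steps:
O(h, B) = √(B² + h²)
j(E) = 8
R = I*√670 (R = √(8 - 678) = √(-670) = I*√670 ≈ 25.884*I)
O(22, -31) + R/(1417 - 1323) = √((-31)² + 22²) + (I*√670)/(1417 - 1323) = √(961 + 484) + (I*√670)/94 = √1445 + (I*√670)*(1/94) = 17*√5 + I*√670/94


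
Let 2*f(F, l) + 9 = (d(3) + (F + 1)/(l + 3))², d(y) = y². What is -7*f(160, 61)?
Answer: -3544135/8192 ≈ -432.63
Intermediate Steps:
f(F, l) = -9/2 + (9 + (1 + F)/(3 + l))²/2 (f(F, l) = -9/2 + (3² + (F + 1)/(l + 3))²/2 = -9/2 + (9 + (1 + F)/(3 + l))²/2)
-7*f(160, 61) = -7*(-9/2 + (28 + 160 + 9*61)²/(2*(3 + 61)²)) = -7*(-9/2 + (½)*(28 + 160 + 549)²/64²) = -7*(-9/2 + (½)*(1/4096)*737²) = -7*(-9/2 + (½)*(1/4096)*543169) = -7*(-9/2 + 543169/8192) = -7*506305/8192 = -3544135/8192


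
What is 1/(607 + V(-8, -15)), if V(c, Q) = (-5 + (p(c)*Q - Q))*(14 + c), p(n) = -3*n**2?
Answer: 1/17947 ≈ 5.5720e-5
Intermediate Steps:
V(c, Q) = (14 + c)*(-5 - Q - 3*Q*c**2) (V(c, Q) = (-5 + ((-3*c**2)*Q - Q))*(14 + c) = (-5 + (-3*Q*c**2 - Q))*(14 + c) = (-5 + (-Q - 3*Q*c**2))*(14 + c) = (-5 - Q - 3*Q*c**2)*(14 + c) = (14 + c)*(-5 - Q - 3*Q*c**2))
1/(607 + V(-8, -15)) = 1/(607 + (-70 - 14*(-15) - 5*(-8) - 1*(-15)*(-8) - 42*(-15)*(-8)**2 - 3*(-15)*(-8)**3)) = 1/(607 + (-70 + 210 + 40 - 120 - 42*(-15)*64 - 3*(-15)*(-512))) = 1/(607 + (-70 + 210 + 40 - 120 + 40320 - 23040)) = 1/(607 + 17340) = 1/17947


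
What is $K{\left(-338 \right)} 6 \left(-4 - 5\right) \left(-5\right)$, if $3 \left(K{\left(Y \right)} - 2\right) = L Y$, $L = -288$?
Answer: $8761500$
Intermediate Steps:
$K{\left(Y \right)} = 2 - 96 Y$ ($K{\left(Y \right)} = 2 + \frac{\left(-288\right) Y}{3} = 2 - 96 Y$)
$K{\left(-338 \right)} 6 \left(-4 - 5\right) \left(-5\right) = \left(2 - -32448\right) 6 \left(-4 - 5\right) \left(-5\right) = \left(2 + 32448\right) 6 \left(-4 - 5\right) \left(-5\right) = 32450 \cdot 6 \left(-9\right) \left(-5\right) = 32450 \left(\left(-54\right) \left(-5\right)\right) = 32450 \cdot 270 = 8761500$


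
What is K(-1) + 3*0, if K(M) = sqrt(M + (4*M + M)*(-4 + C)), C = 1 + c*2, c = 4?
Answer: I*sqrt(26) ≈ 5.099*I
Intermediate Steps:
C = 9 (C = 1 + 4*2 = 1 + 8 = 9)
K(M) = sqrt(26)*sqrt(M) (K(M) = sqrt(M + (4*M + M)*(-4 + 9)) = sqrt(M + (5*M)*5) = sqrt(M + 25*M) = sqrt(26*M) = sqrt(26)*sqrt(M))
K(-1) + 3*0 = sqrt(26)*sqrt(-1) + 3*0 = sqrt(26)*I + 0 = I*sqrt(26) + 0 = I*sqrt(26)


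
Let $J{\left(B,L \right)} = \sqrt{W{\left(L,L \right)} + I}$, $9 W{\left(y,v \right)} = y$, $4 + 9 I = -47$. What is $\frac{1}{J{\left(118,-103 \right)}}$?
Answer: $- \frac{3 i \sqrt{154}}{154} \approx - 0.24175 i$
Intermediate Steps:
$I = - \frac{17}{3}$ ($I = - \frac{4}{9} + \frac{1}{9} \left(-47\right) = - \frac{4}{9} - \frac{47}{9} = - \frac{17}{3} \approx -5.6667$)
$W{\left(y,v \right)} = \frac{y}{9}$
$J{\left(B,L \right)} = \sqrt{- \frac{17}{3} + \frac{L}{9}}$ ($J{\left(B,L \right)} = \sqrt{\frac{L}{9} - \frac{17}{3}} = \sqrt{- \frac{17}{3} + \frac{L}{9}}$)
$\frac{1}{J{\left(118,-103 \right)}} = \frac{1}{\frac{1}{3} \sqrt{-51 - 103}} = \frac{1}{\frac{1}{3} \sqrt{-154}} = \frac{1}{\frac{1}{3} i \sqrt{154}} = - \frac{3 i \sqrt{154}}{154}$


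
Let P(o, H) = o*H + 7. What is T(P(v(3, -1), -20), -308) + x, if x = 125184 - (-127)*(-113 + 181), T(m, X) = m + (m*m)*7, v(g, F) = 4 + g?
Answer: 257510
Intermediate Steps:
P(o, H) = 7 + H*o (P(o, H) = H*o + 7 = 7 + H*o)
T(m, X) = m + 7*m**2 (T(m, X) = m + m**2*7 = m + 7*m**2)
x = 133820 (x = 125184 - (-127)*68 = 125184 - 1*(-8636) = 125184 + 8636 = 133820)
T(P(v(3, -1), -20), -308) + x = (7 - 20*(4 + 3))*(1 + 7*(7 - 20*(4 + 3))) + 133820 = (7 - 20*7)*(1 + 7*(7 - 20*7)) + 133820 = (7 - 140)*(1 + 7*(7 - 140)) + 133820 = -133*(1 + 7*(-133)) + 133820 = -133*(1 - 931) + 133820 = -133*(-930) + 133820 = 123690 + 133820 = 257510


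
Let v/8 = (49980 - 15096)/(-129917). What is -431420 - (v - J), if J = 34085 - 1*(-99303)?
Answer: -38719144272/129917 ≈ -2.9803e+5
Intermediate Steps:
J = 133388 (J = 34085 + 99303 = 133388)
v = -279072/129917 (v = 8*((49980 - 15096)/(-129917)) = 8*(34884*(-1/129917)) = 8*(-34884/129917) = -279072/129917 ≈ -2.1481)
-431420 - (v - J) = -431420 - (-279072/129917 - 1*133388) = -431420 - (-279072/129917 - 133388) = -431420 - 1*(-17329647868/129917) = -431420 + 17329647868/129917 = -38719144272/129917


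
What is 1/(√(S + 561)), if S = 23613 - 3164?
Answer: √21010/21010 ≈ 0.0068990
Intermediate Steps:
S = 20449
1/(√(S + 561)) = 1/(√(20449 + 561)) = 1/(√21010) = √21010/21010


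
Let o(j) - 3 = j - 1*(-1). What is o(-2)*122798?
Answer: 245596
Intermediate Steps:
o(j) = 4 + j (o(j) = 3 + (j - 1*(-1)) = 3 + (j + 1) = 3 + (1 + j) = 4 + j)
o(-2)*122798 = (4 - 2)*122798 = 2*122798 = 245596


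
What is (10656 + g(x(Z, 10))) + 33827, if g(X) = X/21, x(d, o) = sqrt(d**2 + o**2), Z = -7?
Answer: 44483 + sqrt(149)/21 ≈ 44484.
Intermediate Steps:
g(X) = X/21 (g(X) = X*(1/21) = X/21)
(10656 + g(x(Z, 10))) + 33827 = (10656 + sqrt((-7)**2 + 10**2)/21) + 33827 = (10656 + sqrt(49 + 100)/21) + 33827 = (10656 + sqrt(149)/21) + 33827 = 44483 + sqrt(149)/21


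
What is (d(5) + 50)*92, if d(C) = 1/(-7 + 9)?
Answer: 4646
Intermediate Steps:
d(C) = ½ (d(C) = 1/2 = ½)
(d(5) + 50)*92 = (½ + 50)*92 = (101/2)*92 = 4646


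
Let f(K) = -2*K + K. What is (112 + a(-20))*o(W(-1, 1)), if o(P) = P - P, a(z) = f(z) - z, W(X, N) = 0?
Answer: 0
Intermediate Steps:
f(K) = -K
a(z) = -2*z (a(z) = -z - z = -2*z)
o(P) = 0
(112 + a(-20))*o(W(-1, 1)) = (112 - 2*(-20))*0 = (112 + 40)*0 = 152*0 = 0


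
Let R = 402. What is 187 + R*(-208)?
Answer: -83429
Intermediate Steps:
187 + R*(-208) = 187 + 402*(-208) = 187 - 83616 = -83429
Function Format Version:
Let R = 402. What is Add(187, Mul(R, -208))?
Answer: -83429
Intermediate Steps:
Add(187, Mul(R, -208)) = Add(187, Mul(402, -208)) = Add(187, -83616) = -83429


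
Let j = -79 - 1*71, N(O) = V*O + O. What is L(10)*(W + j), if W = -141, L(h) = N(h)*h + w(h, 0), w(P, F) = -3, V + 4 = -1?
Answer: 117273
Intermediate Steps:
V = -5 (V = -4 - 1 = -5)
N(O) = -4*O (N(O) = -5*O + O = -4*O)
L(h) = -3 - 4*h**2 (L(h) = (-4*h)*h - 3 = -4*h**2 - 3 = -3 - 4*h**2)
j = -150 (j = -79 - 71 = -150)
L(10)*(W + j) = (-3 - 4*10**2)*(-141 - 150) = (-3 - 4*100)*(-291) = (-3 - 400)*(-291) = -403*(-291) = 117273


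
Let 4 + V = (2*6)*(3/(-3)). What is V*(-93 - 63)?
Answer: 2496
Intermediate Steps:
V = -16 (V = -4 + (2*6)*(3/(-3)) = -4 + 12*(3*(-⅓)) = -4 + 12*(-1) = -4 - 12 = -16)
V*(-93 - 63) = -16*(-93 - 63) = -16*(-156) = 2496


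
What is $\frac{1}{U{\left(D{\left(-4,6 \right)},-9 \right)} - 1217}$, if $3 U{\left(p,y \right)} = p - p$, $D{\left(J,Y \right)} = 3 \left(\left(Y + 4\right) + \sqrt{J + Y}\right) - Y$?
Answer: $- \frac{1}{1217} \approx -0.00082169$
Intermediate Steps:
$D{\left(J,Y \right)} = 12 + 2 Y + 3 \sqrt{J + Y}$ ($D{\left(J,Y \right)} = 3 \left(\left(4 + Y\right) + \sqrt{J + Y}\right) - Y = 3 \left(4 + Y + \sqrt{J + Y}\right) - Y = \left(12 + 3 Y + 3 \sqrt{J + Y}\right) - Y = 12 + 2 Y + 3 \sqrt{J + Y}$)
$U{\left(p,y \right)} = 0$ ($U{\left(p,y \right)} = \frac{p - p}{3} = \frac{1}{3} \cdot 0 = 0$)
$\frac{1}{U{\left(D{\left(-4,6 \right)},-9 \right)} - 1217} = \frac{1}{0 - 1217} = \frac{1}{-1217} = - \frac{1}{1217}$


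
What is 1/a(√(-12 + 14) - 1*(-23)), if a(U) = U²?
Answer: (23 + √2)⁻² ≈ 0.0016777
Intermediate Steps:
1/a(√(-12 + 14) - 1*(-23)) = 1/((√(-12 + 14) - 1*(-23))²) = 1/((√2 + 23)²) = 1/((23 + √2)²) = (23 + √2)⁻²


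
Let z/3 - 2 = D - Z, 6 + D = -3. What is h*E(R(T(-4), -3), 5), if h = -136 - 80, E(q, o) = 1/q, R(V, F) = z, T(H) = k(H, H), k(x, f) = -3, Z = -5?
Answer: 36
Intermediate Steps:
D = -9 (D = -6 - 3 = -9)
T(H) = -3
z = -6 (z = 6 + 3*(-9 - 1*(-5)) = 6 + 3*(-9 + 5) = 6 + 3*(-4) = 6 - 12 = -6)
R(V, F) = -6
h = -216
h*E(R(T(-4), -3), 5) = -216/(-6) = -216*(-⅙) = 36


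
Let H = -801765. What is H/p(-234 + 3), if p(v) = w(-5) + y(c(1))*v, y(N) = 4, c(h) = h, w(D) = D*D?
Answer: 801765/899 ≈ 891.84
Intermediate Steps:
w(D) = D²
p(v) = 25 + 4*v (p(v) = (-5)² + 4*v = 25 + 4*v)
H/p(-234 + 3) = -801765/(25 + 4*(-234 + 3)) = -801765/(25 + 4*(-231)) = -801765/(25 - 924) = -801765/(-899) = -801765*(-1/899) = 801765/899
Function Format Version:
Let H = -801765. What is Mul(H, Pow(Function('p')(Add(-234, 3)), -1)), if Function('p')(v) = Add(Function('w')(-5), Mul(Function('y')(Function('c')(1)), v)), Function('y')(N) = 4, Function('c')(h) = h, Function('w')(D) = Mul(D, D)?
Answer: Rational(801765, 899) ≈ 891.84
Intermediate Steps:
Function('w')(D) = Pow(D, 2)
Function('p')(v) = Add(25, Mul(4, v)) (Function('p')(v) = Add(Pow(-5, 2), Mul(4, v)) = Add(25, Mul(4, v)))
Mul(H, Pow(Function('p')(Add(-234, 3)), -1)) = Mul(-801765, Pow(Add(25, Mul(4, Add(-234, 3))), -1)) = Mul(-801765, Pow(Add(25, Mul(4, -231)), -1)) = Mul(-801765, Pow(Add(25, -924), -1)) = Mul(-801765, Pow(-899, -1)) = Mul(-801765, Rational(-1, 899)) = Rational(801765, 899)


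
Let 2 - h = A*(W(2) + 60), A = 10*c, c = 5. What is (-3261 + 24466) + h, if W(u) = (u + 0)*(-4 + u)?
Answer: 18407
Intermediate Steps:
W(u) = u*(-4 + u)
A = 50 (A = 10*5 = 50)
h = -2798 (h = 2 - 50*(2*(-4 + 2) + 60) = 2 - 50*(2*(-2) + 60) = 2 - 50*(-4 + 60) = 2 - 50*56 = 2 - 1*2800 = 2 - 2800 = -2798)
(-3261 + 24466) + h = (-3261 + 24466) - 2798 = 21205 - 2798 = 18407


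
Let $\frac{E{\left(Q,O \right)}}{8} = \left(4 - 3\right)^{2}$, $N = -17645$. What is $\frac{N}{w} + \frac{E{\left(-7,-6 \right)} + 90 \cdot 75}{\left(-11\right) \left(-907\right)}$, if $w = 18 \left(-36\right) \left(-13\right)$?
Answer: $- \frac{119114773}{84046248} \approx -1.4173$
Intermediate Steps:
$E{\left(Q,O \right)} = 8$ ($E{\left(Q,O \right)} = 8 \left(4 - 3\right)^{2} = 8 \cdot 1^{2} = 8 \cdot 1 = 8$)
$w = 8424$ ($w = \left(-648\right) \left(-13\right) = 8424$)
$\frac{N}{w} + \frac{E{\left(-7,-6 \right)} + 90 \cdot 75}{\left(-11\right) \left(-907\right)} = - \frac{17645}{8424} + \frac{8 + 90 \cdot 75}{\left(-11\right) \left(-907\right)} = \left(-17645\right) \frac{1}{8424} + \frac{8 + 6750}{9977} = - \frac{17645}{8424} + 6758 \cdot \frac{1}{9977} = - \frac{17645}{8424} + \frac{6758}{9977} = - \frac{119114773}{84046248}$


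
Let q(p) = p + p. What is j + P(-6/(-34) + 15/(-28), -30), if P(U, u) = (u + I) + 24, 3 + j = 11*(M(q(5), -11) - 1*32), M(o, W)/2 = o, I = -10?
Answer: -151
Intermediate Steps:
q(p) = 2*p
M(o, W) = 2*o
j = -135 (j = -3 + 11*(2*(2*5) - 1*32) = -3 + 11*(2*10 - 32) = -3 + 11*(20 - 32) = -3 + 11*(-12) = -3 - 132 = -135)
P(U, u) = 14 + u (P(U, u) = (u - 10) + 24 = (-10 + u) + 24 = 14 + u)
j + P(-6/(-34) + 15/(-28), -30) = -135 + (14 - 30) = -135 - 16 = -151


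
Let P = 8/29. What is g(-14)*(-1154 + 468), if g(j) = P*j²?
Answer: -1075648/29 ≈ -37091.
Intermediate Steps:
P = 8/29 (P = 8*(1/29) = 8/29 ≈ 0.27586)
g(j) = 8*j²/29
g(-14)*(-1154 + 468) = ((8/29)*(-14)²)*(-1154 + 468) = ((8/29)*196)*(-686) = (1568/29)*(-686) = -1075648/29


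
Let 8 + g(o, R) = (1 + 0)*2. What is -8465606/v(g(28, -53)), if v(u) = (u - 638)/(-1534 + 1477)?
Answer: -241269771/322 ≈ -7.4929e+5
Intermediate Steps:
g(o, R) = -6 (g(o, R) = -8 + (1 + 0)*2 = -8 + 1*2 = -8 + 2 = -6)
v(u) = 638/57 - u/57 (v(u) = (-638 + u)/(-57) = (-638 + u)*(-1/57) = 638/57 - u/57)
-8465606/v(g(28, -53)) = -8465606/(638/57 - 1/57*(-6)) = -8465606/(638/57 + 2/19) = -8465606/644/57 = -8465606*57/644 = -241269771/322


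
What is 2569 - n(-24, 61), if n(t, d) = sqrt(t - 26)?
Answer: 2569 - 5*I*sqrt(2) ≈ 2569.0 - 7.0711*I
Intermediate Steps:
n(t, d) = sqrt(-26 + t)
2569 - n(-24, 61) = 2569 - sqrt(-26 - 24) = 2569 - sqrt(-50) = 2569 - 5*I*sqrt(2)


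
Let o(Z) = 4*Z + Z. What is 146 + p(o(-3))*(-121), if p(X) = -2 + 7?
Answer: -459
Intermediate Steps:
o(Z) = 5*Z
p(X) = 5
146 + p(o(-3))*(-121) = 146 + 5*(-121) = 146 - 605 = -459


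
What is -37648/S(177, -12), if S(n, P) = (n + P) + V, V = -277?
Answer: 2353/7 ≈ 336.14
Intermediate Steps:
S(n, P) = -277 + P + n (S(n, P) = (n + P) - 277 = (P + n) - 277 = -277 + P + n)
-37648/S(177, -12) = -37648/(-277 - 12 + 177) = -37648/(-112) = -37648*(-1/112) = 2353/7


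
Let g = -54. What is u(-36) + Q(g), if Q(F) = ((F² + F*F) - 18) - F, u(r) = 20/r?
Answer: 52807/9 ≈ 5867.4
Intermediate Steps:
Q(F) = -18 - F + 2*F² (Q(F) = ((F² + F²) - 18) - F = (2*F² - 18) - F = (-18 + 2*F²) - F = -18 - F + 2*F²)
u(-36) + Q(g) = 20/(-36) + (-18 - 1*(-54) + 2*(-54)²) = 20*(-1/36) + (-18 + 54 + 2*2916) = -5/9 + (-18 + 54 + 5832) = -5/9 + 5868 = 52807/9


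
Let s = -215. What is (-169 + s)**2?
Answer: 147456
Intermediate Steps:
(-169 + s)**2 = (-169 - 215)**2 = (-384)**2 = 147456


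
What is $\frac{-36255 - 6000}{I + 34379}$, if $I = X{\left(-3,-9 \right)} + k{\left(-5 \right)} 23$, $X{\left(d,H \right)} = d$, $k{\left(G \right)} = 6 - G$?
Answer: $- \frac{14085}{11543} \approx -1.2202$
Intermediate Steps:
$I = 250$ ($I = -3 + \left(6 - -5\right) 23 = -3 + \left(6 + 5\right) 23 = -3 + 11 \cdot 23 = -3 + 253 = 250$)
$\frac{-36255 - 6000}{I + 34379} = \frac{-36255 - 6000}{250 + 34379} = - \frac{42255}{34629} = \left(-42255\right) \frac{1}{34629} = - \frac{14085}{11543}$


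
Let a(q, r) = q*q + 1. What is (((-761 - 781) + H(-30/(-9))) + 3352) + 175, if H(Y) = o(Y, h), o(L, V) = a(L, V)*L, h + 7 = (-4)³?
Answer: 54685/27 ≈ 2025.4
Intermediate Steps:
a(q, r) = 1 + q² (a(q, r) = q² + 1 = 1 + q²)
h = -71 (h = -7 + (-4)³ = -7 - 64 = -71)
o(L, V) = L*(1 + L²) (o(L, V) = (1 + L²)*L = L*(1 + L²))
H(Y) = Y + Y³
(((-761 - 781) + H(-30/(-9))) + 3352) + 175 = (((-761 - 781) + (-30/(-9) + (-30/(-9))³)) + 3352) + 175 = ((-1542 + (-30*(-⅑) + (-30*(-⅑))³)) + 3352) + 175 = ((-1542 + (10/3 + (10/3)³)) + 3352) + 175 = ((-1542 + (10/3 + 1000/27)) + 3352) + 175 = ((-1542 + 1090/27) + 3352) + 175 = (-40544/27 + 3352) + 175 = 49960/27 + 175 = 54685/27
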